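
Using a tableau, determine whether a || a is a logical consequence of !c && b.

No

Initial set: {(!c && b); !(a || a)}.
(!c && b): α-rule — add !c, b.
!(a || a): α-rule — add !a, !a.
○ open, literals {a=0, b=1, c=0}.
0 branches closed, 1 open.
An open branch gives a countermodel: a=0, b=1, c=0 (unmentioned atoms arbitrary); the premises hold there but the conclusion fails.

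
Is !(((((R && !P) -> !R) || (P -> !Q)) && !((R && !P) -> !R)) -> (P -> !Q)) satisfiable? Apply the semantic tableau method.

Unsatisfiable

Initial set: {!(((((R && !P) -> !R) || (P -> !Q)) && !((R && !P) -> !R)) -> (P -> !Q))}.
!(((((R && !P) -> !R) || (P -> !Q)) && !((R && !P) -> !R)) -> (P -> !Q)): α-rule — add ((((R && !P) -> !R) || (P -> !Q)) && !((R && !P) -> !R)), !(P -> !Q).
((((R && !P) -> !R) || (P -> !Q)) && !((R && !P) -> !R)): α-rule — add (((R && !P) -> !R) || (P -> !Q)), !((R && !P) -> !R).
!(P -> !Q): α-rule — add P, !!Q.
!((R && !P) -> !R): α-rule — add (R && !P), !!R.
(R && !P): α-rule — add R, !P.
× closes — contains both P and !P.
All 1 branch closes.
Every branch closed; the formula is unsatisfiable.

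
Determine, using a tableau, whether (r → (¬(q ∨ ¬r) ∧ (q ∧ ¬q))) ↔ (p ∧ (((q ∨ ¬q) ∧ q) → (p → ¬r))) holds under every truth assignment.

Assume the negation and expand:
Initial set: {F ((r → (¬(q ∨ ¬r) ∧ (q ∧ ¬q))) ↔ (p ∧ (((q ∨ ¬q) ∧ q) → (p → ¬r))))}.
F ((r → (¬(q ∨ ¬r) ∧ (q ∧ ¬q))) ↔ (p ∧ (((q ∨ ¬q) ∧ q) → (p → ¬r)))): β-rule — branch into T (r → (¬(q ∨ ¬r) ∧ (q ∧ ¬q))), F (p ∧ (((q ∨ ¬q) ∧ q) → (p → ¬r)))  //  F (r → (¬(q ∨ ¬r) ∧ (q ∧ ¬q))), T (p ∧ (((q ∨ ¬q) ∧ q) → (p → ¬r))).
  branch 1 (add T (r → (¬(q ∨ ¬r) ∧ (q ∧ ¬q))), F (p ∧ (((q ∨ ¬q) ∧ q) → (p → ¬r)))):
    T (r → (¬(q ∨ ¬r) ∧ (q ∧ ¬q))): β-rule — branch into F r  //  T (¬(q ∨ ¬r) ∧ (q ∧ ¬q)).
      branch 1.1 (add F r):
        F (p ∧ (((q ∨ ¬q) ∧ q) → (p → ¬r))): β-rule — branch into F p  //  F (((q ∨ ¬q) ∧ q) → (p → ¬r)).
          branch 1.1.1 (add F p):
            ○ open, literals {p=false, r=false}.
          branch 1.1.2 (add F (((q ∨ ¬q) ∧ q) → (p → ¬r))):
            F (((q ∨ ¬q) ∧ q) → (p → ¬r)): α-rule — add T ((q ∨ ¬q) ∧ q), F (p → ¬r).
            T ((q ∨ ¬q) ∧ q): α-rule — add T (q ∨ ¬q), T q.
            F (p → ¬r): α-rule — add T p, F ¬r.
            × closes — contains both r and ¬r.
      branch 1.2 (add T (¬(q ∨ ¬r) ∧ (q ∧ ¬q))):
        T (¬(q ∨ ¬r) ∧ (q ∧ ¬q)): α-rule — add T ¬(q ∨ ¬r), T (q ∧ ¬q).
        T ¬(q ∨ ¬r): α-rule — add F q, F ¬r.
        T (q ∧ ¬q): α-rule — add T q, T ¬q.
        × closes — contains both q and ¬q.
  branch 2 (add F (r → (¬(q ∨ ¬r) ∧ (q ∧ ¬q))), T (p ∧ (((q ∨ ¬q) ∧ q) → (p → ¬r)))):
    F (r → (¬(q ∨ ¬r) ∧ (q ∧ ¬q))): α-rule — add T r, F (¬(q ∨ ¬r) ∧ (q ∧ ¬q)).
    T (p ∧ (((q ∨ ¬q) ∧ q) → (p → ¬r))): α-rule — add T p, T (((q ∨ ¬q) ∧ q) → (p → ¬r)).
    F (¬(q ∨ ¬r) ∧ (q ∧ ¬q)): β-rule — branch into F ¬(q ∨ ¬r)  //  F (q ∧ ¬q).
      branch 2.1 (add F ¬(q ∨ ¬r)):
        T (((q ∨ ¬q) ∧ q) → (p → ¬r)): β-rule — branch into F ((q ∨ ¬q) ∧ q)  //  T (p → ¬r).
          branch 2.1.1 (add F ((q ∨ ¬q) ∧ q)):
            F ¬(q ∨ ¬r): β-rule — branch into T q  //  T ¬r.
              branch 2.1.1.1 (add T q):
                F ((q ∨ ¬q) ∧ q): β-rule — branch into F (q ∨ ¬q)  //  F q.
                  branch 2.1.1.1.1 (add F (q ∨ ¬q)):
                    F (q ∨ ¬q): α-rule — add F q, F ¬q.
                    × closes — contains both q and ¬q.
                  branch 2.1.1.1.2 (add F q):
                    × closes — contains both q and ¬q.
              branch 2.1.1.2 (add T ¬r):
                × closes — contains both r and ¬r.
          branch 2.1.2 (add T (p → ¬r)):
            F ¬(q ∨ ¬r): β-rule — branch into T q  //  T ¬r.
              branch 2.1.2.1 (add T q):
                T (p → ¬r): β-rule — branch into F p  //  T ¬r.
                  branch 2.1.2.1.1 (add F p):
                    × closes — contains both p and ¬p.
                  branch 2.1.2.1.2 (add T ¬r):
                    × closes — contains both r and ¬r.
              branch 2.1.2.2 (add T ¬r):
                × closes — contains both r and ¬r.
      branch 2.2 (add F (q ∧ ¬q)):
        T (((q ∨ ¬q) ∧ q) → (p → ¬r)): β-rule — branch into F ((q ∨ ¬q) ∧ q)  //  T (p → ¬r).
          branch 2.2.1 (add F ((q ∨ ¬q) ∧ q)):
            F (q ∧ ¬q): β-rule — branch into F q  //  F ¬q.
              branch 2.2.1.1 (add F q):
                F ((q ∨ ¬q) ∧ q): β-rule — branch into F (q ∨ ¬q)  //  F q.
                  branch 2.2.1.1.1 (add F (q ∨ ¬q)):
                    F (q ∨ ¬q): α-rule — add F q, F ¬q.
                    × closes — contains both q and ¬q.
                  branch 2.2.1.1.2 (add F q):
                    ○ open, literals {p=true, q=false, r=true}.
              branch 2.2.1.2 (add F ¬q):
                F ((q ∨ ¬q) ∧ q): β-rule — branch into F (q ∨ ¬q)  //  F q.
                  branch 2.2.1.2.1 (add F (q ∨ ¬q)):
                    F (q ∨ ¬q): α-rule — add F q, F ¬q.
                    × closes — contains both q and ¬q.
                  branch 2.2.1.2.2 (add F q):
                    × closes — contains both q and ¬q.
          branch 2.2.2 (add T (p → ¬r)):
            F (q ∧ ¬q): β-rule — branch into F q  //  F ¬q.
              branch 2.2.2.1 (add F q):
                T (p → ¬r): β-rule — branch into F p  //  T ¬r.
                  branch 2.2.2.1.1 (add F p):
                    × closes — contains both p and ¬p.
                  branch 2.2.2.1.2 (add T ¬r):
                    × closes — contains both r and ¬r.
              branch 2.2.2.2 (add F ¬q):
                T (p → ¬r): β-rule — branch into F p  //  T ¬r.
                  branch 2.2.2.2.1 (add F p):
                    × closes — contains both p and ¬p.
                  branch 2.2.2.2.2 (add T ¬r):
                    × closes — contains both r and ¬r.
15 branches closed, 2 open.
An open branch gives a countermodel: p=false, r=false (unmentioned atoms arbitrary); under it the original formula is false.

Not valid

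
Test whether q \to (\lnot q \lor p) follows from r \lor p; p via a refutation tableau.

Initial set: {(r \lor p); p; \lnot (q \to (\lnot q \lor p))}.
\lnot (q \to (\lnot q \lor p)): α-rule — add q, \lnot (\lnot q \lor p).
\lnot (\lnot q \lor p): α-rule — add \lnot \lnot q, \lnot p.
× closes — contains both p and \lnot p.
All 1 branch closes.
Every branch closed, so the premises entail the conclusion.

Yes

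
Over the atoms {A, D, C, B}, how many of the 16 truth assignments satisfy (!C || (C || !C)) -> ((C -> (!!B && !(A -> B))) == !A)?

Initial set: {((!C || (C || !C)) -> ((C -> (!!B && !(A -> B))) == !A))}.
((!C || (C || !C)) -> ((C -> (!!B && !(A -> B))) == !A)): β-rule — branch into !(!C || (C || !C))  //  ((C -> (!!B && !(A -> B))) == !A).
  branch 1 (add !(!C || (C || !C))):
    !(!C || (C || !C)): α-rule — add !!C, !(C || !C).
    !(C || !C): α-rule — add !C, !!C.
    × closes — contains both C and !C.
  branch 2 (add ((C -> (!!B && !(A -> B))) == !A)):
    ((C -> (!!B && !(A -> B))) == !A): β-rule — branch into (C -> (!!B && !(A -> B))), !A  //  !(C -> (!!B && !(A -> B))), !!A.
      branch 2.1 (add (C -> (!!B && !(A -> B))), !A):
        (C -> (!!B && !(A -> B))): β-rule — branch into !C  //  (!!B && !(A -> B)).
          branch 2.1.1 (add !C):
            ○ open, literals {A=false, C=false}.
          branch 2.1.2 (add (!!B && !(A -> B))):
            (!!B && !(A -> B)): α-rule — add !!B, !(A -> B).
            !!B: drop double negation, giving B.
            !(A -> B): α-rule — add A, !B.
            × closes — contains both A and !A.
      branch 2.2 (add !(C -> (!!B && !(A -> B))), !!A):
        !(C -> (!!B && !(A -> B))): α-rule — add C, !(!!B && !(A -> B)).
        !(!!B && !(A -> B)): β-rule — branch into !!!B  //  !!(A -> B).
          branch 2.2.1 (add !!!B):
            !!!B: drop double negation, giving !B.
            ○ open, literals {A=true, B=false, C=true}.
          branch 2.2.2 (add !!(A -> B)):
            !!(A -> B): β-rule — branch into !A  //  B.
              branch 2.2.2.1 (add !A):
                × closes — contains both A and !A.
              branch 2.2.2.2 (add B):
                ○ open, literals {A=true, B=true, C=true}.
3 branches closed, 3 open.
Each open branch fixes some atoms; the unmentioned ones are free. Counting distinct full assignments: branch {A=false, C=false} (D, B) contributes 4 new; branch {A=true, B=false, C=true} (D) contributes 2 new; branch {A=true, B=true, C=true} (D) contributes 2 new. Total: 8.

8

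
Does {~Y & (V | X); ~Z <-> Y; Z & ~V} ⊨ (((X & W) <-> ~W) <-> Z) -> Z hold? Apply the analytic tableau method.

Yes

Initial set: {(~Y & (V | X)); (~Z <-> Y); (Z & ~V); ~((((X & W) <-> ~W) <-> Z) -> Z)}.
(~Y & (V | X)): α-rule — add ~Y, (V | X).
(Z & ~V): α-rule — add Z, ~V.
~((((X & W) <-> ~W) <-> Z) -> Z): α-rule — add (((X & W) <-> ~W) <-> Z), ~Z.
× closes — contains both Z and ~Z.
All 1 branch closes.
Every branch closed, so the premises entail the conclusion.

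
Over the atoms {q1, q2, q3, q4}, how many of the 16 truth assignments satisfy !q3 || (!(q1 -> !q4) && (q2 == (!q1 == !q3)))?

9

Initial set: {(!q3 || (!(q1 -> !q4) && (q2 == (!q1 == !q3))))}.
(!q3 || (!(q1 -> !q4) && (q2 == (!q1 == !q3)))): β-rule — branch into !q3  //  (!(q1 -> !q4) && (q2 == (!q1 == !q3))).
  branch 1 (add !q3):
    ○ open, literals {q3=false}.
  branch 2 (add (!(q1 -> !q4) && (q2 == (!q1 == !q3)))):
    (!(q1 -> !q4) && (q2 == (!q1 == !q3))): α-rule — add !(q1 -> !q4), (q2 == (!q1 == !q3)).
    !(q1 -> !q4): α-rule — add q1, !!q4.
    (q2 == (!q1 == !q3)): β-rule — branch into q2, (!q1 == !q3)  //  !q2, !(!q1 == !q3).
      branch 2.1 (add q2, (!q1 == !q3)):
        (!q1 == !q3): β-rule — branch into !q1, !q3  //  !!q1, !!q3.
          branch 2.1.1 (add !q1, !q3):
            × closes — contains both q1 and !q1.
          branch 2.1.2 (add !!q1, !!q3):
            ○ open, literals {q1=true, q2=true, q3=true, q4=true}.
      branch 2.2 (add !q2, !(!q1 == !q3)):
        !(!q1 == !q3): β-rule — branch into !q1, !!q3  //  !!q1, !q3.
          branch 2.2.1 (add !q1, !!q3):
            × closes — contains both q1 and !q1.
          branch 2.2.2 (add !!q1, !q3):
            ○ open, literals {q1=true, q2=false, q3=false, q4=true}.
2 branches closed, 3 open.
Each open branch fixes some atoms; the unmentioned ones are free. Counting distinct full assignments: branch {q3=false} (q1, q2, q4) contributes 8 new; branch {q1=true, q2=true, q3=true, q4=true} (none free) contributes 1 new; branch {q1=true, q2=false, q3=false, q4=true} (none free) contributes 0 new. Total: 9.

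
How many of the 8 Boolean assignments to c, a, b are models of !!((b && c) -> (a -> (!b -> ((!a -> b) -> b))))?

Initial set: {!!((b && c) -> (a -> (!b -> ((!a -> b) -> b))))}.
!!((b && c) -> (a -> (!b -> ((!a -> b) -> b)))): drop double negation, giving ((b && c) -> (a -> (!b -> ((!a -> b) -> b)))).
((b && c) -> (a -> (!b -> ((!a -> b) -> b)))): β-rule — branch into !(b && c)  //  (a -> (!b -> ((!a -> b) -> b))).
  branch 1 (add !(b && c)):
    !(b && c): β-rule — branch into !b  //  !c.
      branch 1.1 (add !b):
        ○ open, literals {b=false}.
      branch 1.2 (add !c):
        ○ open, literals {c=false}.
  branch 2 (add (a -> (!b -> ((!a -> b) -> b)))):
    (a -> (!b -> ((!a -> b) -> b))): β-rule — branch into !a  //  (!b -> ((!a -> b) -> b)).
      branch 2.1 (add !a):
        ○ open, literals {a=false}.
      branch 2.2 (add (!b -> ((!a -> b) -> b))):
        (!b -> ((!a -> b) -> b)): β-rule — branch into !!b  //  ((!a -> b) -> b).
          branch 2.2.1 (add !!b):
            ○ open, literals {b=true}.
          branch 2.2.2 (add ((!a -> b) -> b)):
            ((!a -> b) -> b): β-rule — branch into !(!a -> b)  //  b.
              branch 2.2.2.1 (add !(!a -> b)):
                !(!a -> b): α-rule — add !a, !b.
                ○ open, literals {a=false, b=false}.
              branch 2.2.2.2 (add b):
                ○ open, literals {b=true}.
0 branches closed, 6 open.
Each open branch fixes some atoms; the unmentioned ones are free. Counting distinct full assignments: branch {b=false} (c, a) contributes 4 new; branch {c=false} (a, b) contributes 2 new; branch {a=false} (c, b) contributes 1 new; branch {b=true} (c, a) contributes 1 new; branch {a=false, b=false} (c) contributes 0 new; branch {b=true} (c, a) contributes 0 new. Total: 8.

8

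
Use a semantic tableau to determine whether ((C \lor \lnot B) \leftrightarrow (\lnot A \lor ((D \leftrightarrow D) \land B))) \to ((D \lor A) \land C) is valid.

Assume the negation and expand:
Initial set: {\lnot (((C \lor \lnot B) \leftrightarrow (\lnot A \lor ((D \leftrightarrow D) \land B))) \to ((D \lor A) \land C))}.
\lnot (((C \lor \lnot B) \leftrightarrow (\lnot A \lor ((D \leftrightarrow D) \land B))) \to ((D \lor A) \land C)): α-rule — add ((C \lor \lnot B) \leftrightarrow (\lnot A \lor ((D \leftrightarrow D) \land B))), \lnot ((D \lor A) \land C).
((C \lor \lnot B) \leftrightarrow (\lnot A \lor ((D \leftrightarrow D) \land B))): β-rule — branch into (C \lor \lnot B), (\lnot A \lor ((D \leftrightarrow D) \land B))  //  \lnot (C \lor \lnot B), \lnot (\lnot A \lor ((D \leftrightarrow D) \land B)).
  branch 1 (add (C \lor \lnot B), (\lnot A \lor ((D \leftrightarrow D) \land B))):
    \lnot ((D \lor A) \land C): β-rule — branch into \lnot (D \lor A)  //  \lnot C.
      branch 1.1 (add \lnot (D \lor A)):
        \lnot (D \lor A): α-rule — add \lnot D, \lnot A.
        (C \lor \lnot B): β-rule — branch into C  //  \lnot B.
          branch 1.1.1 (add C):
            (\lnot A \lor ((D \leftrightarrow D) \land B)): β-rule — branch into \lnot A  //  ((D \leftrightarrow D) \land B).
              branch 1.1.1.1 (add \lnot A):
                ○ open, literals {A=false, C=true, D=false}.
              branch 1.1.1.2 (add ((D \leftrightarrow D) \land B)):
                ((D \leftrightarrow D) \land B): α-rule — add (D \leftrightarrow D), B.
                (D \leftrightarrow D): β-rule — branch into D, D  //  \lnot D, \lnot D.
                  branch 1.1.1.2.1 (add D, D):
                    × closes — contains both D and \lnot D.
                  branch 1.1.1.2.2 (add \lnot D, \lnot D):
                    ○ open, literals {A=false, B=true, C=true, D=false}.
          branch 1.1.2 (add \lnot B):
            (\lnot A \lor ((D \leftrightarrow D) \land B)): β-rule — branch into \lnot A  //  ((D \leftrightarrow D) \land B).
              branch 1.1.2.1 (add \lnot A):
                ○ open, literals {A=false, B=false, D=false}.
              branch 1.1.2.2 (add ((D \leftrightarrow D) \land B)):
                ((D \leftrightarrow D) \land B): α-rule — add (D \leftrightarrow D), B.
                × closes — contains both B and \lnot B.
      branch 1.2 (add \lnot C):
        (C \lor \lnot B): β-rule — branch into C  //  \lnot B.
          branch 1.2.1 (add C):
            × closes — contains both C and \lnot C.
          branch 1.2.2 (add \lnot B):
            (\lnot A \lor ((D \leftrightarrow D) \land B)): β-rule — branch into \lnot A  //  ((D \leftrightarrow D) \land B).
              branch 1.2.2.1 (add \lnot A):
                ○ open, literals {A=false, B=false, C=false}.
              branch 1.2.2.2 (add ((D \leftrightarrow D) \land B)):
                ((D \leftrightarrow D) \land B): α-rule — add (D \leftrightarrow D), B.
                × closes — contains both B and \lnot B.
  branch 2 (add \lnot (C \lor \lnot B), \lnot (\lnot A \lor ((D \leftrightarrow D) \land B))):
    \lnot (C \lor \lnot B): α-rule — add \lnot C, \lnot \lnot B.
    \lnot (\lnot A \lor ((D \leftrightarrow D) \land B)): α-rule — add \lnot \lnot A, \lnot ((D \leftrightarrow D) \land B).
    \lnot ((D \lor A) \land C): β-rule — branch into \lnot (D \lor A)  //  \lnot C.
      branch 2.1 (add \lnot (D \lor A)):
        \lnot (D \lor A): α-rule — add \lnot D, \lnot A.
        × closes — contains both A and \lnot A.
      branch 2.2 (add \lnot C):
        \lnot ((D \leftrightarrow D) \land B): β-rule — branch into \lnot (D \leftrightarrow D)  //  \lnot B.
          branch 2.2.1 (add \lnot (D \leftrightarrow D)):
            \lnot (D \leftrightarrow D): β-rule — branch into D, \lnot D  //  \lnot D, D.
              branch 2.2.1.1 (add D, \lnot D):
                × closes — contains both D and \lnot D.
              branch 2.2.1.2 (add \lnot D, D):
                × closes — contains both D and \lnot D.
          branch 2.2.2 (add \lnot B):
            × closes — contains both B and \lnot B.
8 branches closed, 4 open.
An open branch gives a countermodel: A=false, C=true, D=false (unmentioned atoms arbitrary); under it the original formula is false.

Not valid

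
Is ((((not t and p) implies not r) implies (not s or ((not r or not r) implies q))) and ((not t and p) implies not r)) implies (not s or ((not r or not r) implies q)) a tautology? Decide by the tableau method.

Assume the negation and expand:
Initial set: {not (((((not t and p) implies not r) implies (not s or ((not r or not r) implies q))) and ((not t and p) implies not r)) implies (not s or ((not r or not r) implies q)))}.
not (((((not t and p) implies not r) implies (not s or ((not r or not r) implies q))) and ((not t and p) implies not r)) implies (not s or ((not r or not r) implies q))): α-rule — add ((((not t and p) implies not r) implies (not s or ((not r or not r) implies q))) and ((not t and p) implies not r)), not (not s or ((not r or not r) implies q)).
((((not t and p) implies not r) implies (not s or ((not r or not r) implies q))) and ((not t and p) implies not r)): α-rule — add (((not t and p) implies not r) implies (not s or ((not r or not r) implies q))), ((not t and p) implies not r).
not (not s or ((not r or not r) implies q)): α-rule — add not not s, not ((not r or not r) implies q).
not ((not r or not r) implies q): α-rule — add (not r or not r), not q.
(((not t and p) implies not r) implies (not s or ((not r or not r) implies q))): β-rule — branch into not ((not t and p) implies not r)  //  (not s or ((not r or not r) implies q)).
  branch 1 (add not ((not t and p) implies not r)):
    not ((not t and p) implies not r): α-rule — add (not t and p), not not r.
    (not t and p): α-rule — add not t, p.
    ((not t and p) implies not r): β-rule — branch into not (not t and p)  //  not r.
      branch 1.1 (add not (not t and p)):
        (not r or not r): β-rule — branch into not r  //  not r.
          branch 1.1.1 (add not r):
            × closes — contains both r and not r.
          branch 1.1.2 (add not r):
            × closes — contains both r and not r.
      branch 1.2 (add not r):
        × closes — contains both r and not r.
  branch 2 (add (not s or ((not r or not r) implies q))):
    ((not t and p) implies not r): β-rule — branch into not (not t and p)  //  not r.
      branch 2.1 (add not (not t and p)):
        (not r or not r): β-rule — branch into not r  //  not r.
          branch 2.1.1 (add not r):
            (not s or ((not r or not r) implies q)): β-rule — branch into not s  //  ((not r or not r) implies q).
              branch 2.1.1.1 (add not s):
                × closes — contains both s and not s.
              branch 2.1.1.2 (add ((not r or not r) implies q)):
                not (not t and p): β-rule — branch into not not t  //  not p.
                  branch 2.1.1.2.1 (add not not t):
                    ((not r or not r) implies q): β-rule — branch into not (not r or not r)  //  q.
                      branch 2.1.1.2.1.1 (add not (not r or not r)):
                        not (not r or not r): α-rule — add not not r, not not r.
                        × closes — contains both r and not r.
                      branch 2.1.1.2.1.2 (add q):
                        × closes — contains both q and not q.
                  branch 2.1.1.2.2 (add not p):
                    ((not r or not r) implies q): β-rule — branch into not (not r or not r)  //  q.
                      branch 2.1.1.2.2.1 (add not (not r or not r)):
                        not (not r or not r): α-rule — add not not r, not not r.
                        × closes — contains both r and not r.
                      branch 2.1.1.2.2.2 (add q):
                        × closes — contains both q and not q.
          branch 2.1.2 (add not r):
            (not s or ((not r or not r) implies q)): β-rule — branch into not s  //  ((not r or not r) implies q).
              branch 2.1.2.1 (add not s):
                × closes — contains both s and not s.
              branch 2.1.2.2 (add ((not r or not r) implies q)):
                not (not t and p): β-rule — branch into not not t  //  not p.
                  branch 2.1.2.2.1 (add not not t):
                    ((not r or not r) implies q): β-rule — branch into not (not r or not r)  //  q.
                      branch 2.1.2.2.1.1 (add not (not r or not r)):
                        not (not r or not r): α-rule — add not not r, not not r.
                        × closes — contains both r and not r.
                      branch 2.1.2.2.1.2 (add q):
                        × closes — contains both q and not q.
                  branch 2.1.2.2.2 (add not p):
                    ((not r or not r) implies q): β-rule — branch into not (not r or not r)  //  q.
                      branch 2.1.2.2.2.1 (add not (not r or not r)):
                        not (not r or not r): α-rule — add not not r, not not r.
                        × closes — contains both r and not r.
                      branch 2.1.2.2.2.2 (add q):
                        × closes — contains both q and not q.
      branch 2.2 (add not r):
        (not r or not r): β-rule — branch into not r  //  not r.
          branch 2.2.1 (add not r):
            (not s or ((not r or not r) implies q)): β-rule — branch into not s  //  ((not r or not r) implies q).
              branch 2.2.1.1 (add not s):
                × closes — contains both s and not s.
              branch 2.2.1.2 (add ((not r or not r) implies q)):
                ((not r or not r) implies q): β-rule — branch into not (not r or not r)  //  q.
                  branch 2.2.1.2.1 (add not (not r or not r)):
                    not (not r or not r): α-rule — add not not r, not not r.
                    × closes — contains both r and not r.
                  branch 2.2.1.2.2 (add q):
                    × closes — contains both q and not q.
          branch 2.2.2 (add not r):
            (not s or ((not r or not r) implies q)): β-rule — branch into not s  //  ((not r or not r) implies q).
              branch 2.2.2.1 (add not s):
                × closes — contains both s and not s.
              branch 2.2.2.2 (add ((not r or not r) implies q)):
                ((not r or not r) implies q): β-rule — branch into not (not r or not r)  //  q.
                  branch 2.2.2.2.1 (add not (not r or not r)):
                    not (not r or not r): α-rule — add not not r, not not r.
                    × closes — contains both r and not r.
                  branch 2.2.2.2.2 (add q):
                    × closes — contains both q and not q.
All 19 branches close.
Every branch closed, so the negation is unsatisfiable and the formula is valid.

Valid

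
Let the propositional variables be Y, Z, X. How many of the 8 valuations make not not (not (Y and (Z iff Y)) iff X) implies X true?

7

Initial set: {(not not (not (Y and (Z iff Y)) iff X) implies X)}.
(not not (not (Y and (Z iff Y)) iff X) implies X): β-rule — branch into not not not (not (Y and (Z iff Y)) iff X)  //  X.
  branch 1 (add not not not (not (Y and (Z iff Y)) iff X)):
    not not not (not (Y and (Z iff Y)) iff X): drop double negation, giving not (not (Y and (Z iff Y)) iff X).
    not (not (Y and (Z iff Y)) iff X): β-rule — branch into not (Y and (Z iff Y)), not X  //  not not (Y and (Z iff Y)), X.
      branch 1.1 (add not (Y and (Z iff Y)), not X):
        not (Y and (Z iff Y)): β-rule — branch into not Y  //  not (Z iff Y).
          branch 1.1.1 (add not Y):
            ○ open, literals {X=false, Y=false}.
          branch 1.1.2 (add not (Z iff Y)):
            not (Z iff Y): β-rule — branch into Z, not Y  //  not Z, Y.
              branch 1.1.2.1 (add Z, not Y):
                ○ open, literals {X=false, Y=false, Z=true}.
              branch 1.1.2.2 (add not Z, Y):
                ○ open, literals {X=false, Y=true, Z=false}.
      branch 1.2 (add not not (Y and (Z iff Y)), X):
        not not (Y and (Z iff Y)): α-rule — add Y, (Z iff Y).
        (Z iff Y): β-rule — branch into Z, Y  //  not Z, not Y.
          branch 1.2.1 (add Z, Y):
            ○ open, literals {X=true, Y=true, Z=true}.
          branch 1.2.2 (add not Z, not Y):
            × closes — contains both Y and not Y.
  branch 2 (add X):
    ○ open, literals {X=true}.
1 branch closed, 5 open.
Each open branch fixes some atoms; the unmentioned ones are free. Counting distinct full assignments: branch {X=false, Y=false} (Z) contributes 2 new; branch {X=false, Y=false, Z=true} (none free) contributes 0 new; branch {X=false, Y=true, Z=false} (none free) contributes 1 new; branch {X=true, Y=true, Z=true} (none free) contributes 1 new; branch {X=true} (Y, Z) contributes 3 new. Total: 7.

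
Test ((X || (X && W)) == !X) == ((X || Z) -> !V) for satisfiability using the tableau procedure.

Initial set: {(((X || (X && W)) == !X) == ((X || Z) -> !V))}.
(((X || (X && W)) == !X) == ((X || Z) -> !V)): β-rule — branch into ((X || (X && W)) == !X), ((X || Z) -> !V)  //  !((X || (X && W)) == !X), !((X || Z) -> !V).
  branch 1 (add ((X || (X && W)) == !X), ((X || Z) -> !V)):
    ((X || (X && W)) == !X): β-rule — branch into (X || (X && W)), !X  //  !(X || (X && W)), !!X.
      branch 1.1 (add (X || (X && W)), !X):
        ((X || Z) -> !V): β-rule — branch into !(X || Z)  //  !V.
          branch 1.1.1 (add !(X || Z)):
            !(X || Z): α-rule — add !X, !Z.
            (X || (X && W)): β-rule — branch into X  //  (X && W).
              branch 1.1.1.1 (add X):
                × closes — contains both X and !X.
              branch 1.1.1.2 (add (X && W)):
                (X && W): α-rule — add X, W.
                × closes — contains both X and !X.
          branch 1.1.2 (add !V):
            (X || (X && W)): β-rule — branch into X  //  (X && W).
              branch 1.1.2.1 (add X):
                × closes — contains both X and !X.
              branch 1.1.2.2 (add (X && W)):
                (X && W): α-rule — add X, W.
                × closes — contains both X and !X.
      branch 1.2 (add !(X || (X && W)), !!X):
        !(X || (X && W)): α-rule — add !X, !(X && W).
        × closes — contains both X and !X.
  branch 2 (add !((X || (X && W)) == !X), !((X || Z) -> !V)):
    !((X || Z) -> !V): α-rule — add (X || Z), !!V.
    !((X || (X && W)) == !X): β-rule — branch into (X || (X && W)), !!X  //  !(X || (X && W)), !X.
      branch 2.1 (add (X || (X && W)), !!X):
        (X || Z): β-rule — branch into X  //  Z.
          branch 2.1.1 (add X):
            (X || (X && W)): β-rule — branch into X  //  (X && W).
              branch 2.1.1.1 (add X):
                ○ open, literals {V=true, X=true}.
              branch 2.1.1.2 (add (X && W)):
                (X && W): α-rule — add X, W.
                ○ open, literals {V=true, W=true, X=true}.
          branch 2.1.2 (add Z):
            (X || (X && W)): β-rule — branch into X  //  (X && W).
              branch 2.1.2.1 (add X):
                ○ open, literals {V=true, X=true, Z=true}.
              branch 2.1.2.2 (add (X && W)):
                (X && W): α-rule — add X, W.
                ○ open, literals {V=true, W=true, X=true, Z=true}.
      branch 2.2 (add !(X || (X && W)), !X):
        !(X || (X && W)): α-rule — add !X, !(X && W).
        (X || Z): β-rule — branch into X  //  Z.
          branch 2.2.1 (add X):
            × closes — contains both X and !X.
          branch 2.2.2 (add Z):
            !(X && W): β-rule — branch into !X  //  !W.
              branch 2.2.2.1 (add !X):
                ○ open, literals {V=true, X=false, Z=true}.
              branch 2.2.2.2 (add !W):
                ○ open, literals {V=true, W=false, X=false, Z=true}.
6 branches closed, 6 open.
An open branch gives a satisfying assignment: V=true, X=true.

Satisfiable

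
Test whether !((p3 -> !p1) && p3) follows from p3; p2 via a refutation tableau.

No

Initial set: {p3; p2; !!((p3 -> !p1) && p3)}.
!!((p3 -> !p1) && p3): α-rule — add (p3 -> !p1), p3.
(p3 -> !p1): β-rule — branch into !p3  //  !p1.
  branch 1 (add !p3):
    × closes — contains both p3 and !p3.
  branch 2 (add !p1):
    ○ open, literals {p1=0, p2=1, p3=1}.
1 branch closed, 1 open.
An open branch gives a countermodel: p1=0, p2=1, p3=1 (unmentioned atoms arbitrary); the premises hold there but the conclusion fails.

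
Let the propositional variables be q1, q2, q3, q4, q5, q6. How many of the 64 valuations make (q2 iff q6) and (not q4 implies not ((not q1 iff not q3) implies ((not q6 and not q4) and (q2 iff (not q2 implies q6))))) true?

20

Initial set: {((q2 iff q6) and (not q4 implies not ((not q1 iff not q3) implies ((not q6 and not q4) and (q2 iff (not q2 implies q6))))))}.
((q2 iff q6) and (not q4 implies not ((not q1 iff not q3) implies ((not q6 and not q4) and (q2 iff (not q2 implies q6)))))): α-rule — add (q2 iff q6), (not q4 implies not ((not q1 iff not q3) implies ((not q6 and not q4) and (q2 iff (not q2 implies q6))))).
(q2 iff q6): β-rule — branch into q2, q6  //  not q2, not q6.
  branch 1 (add q2, q6):
    (not q4 implies not ((not q1 iff not q3) implies ((not q6 and not q4) and (q2 iff (not q2 implies q6))))): β-rule — branch into not not q4  //  not ((not q1 iff not q3) implies ((not q6 and not q4) and (q2 iff (not q2 implies q6)))).
      branch 1.1 (add not not q4):
        ○ open, literals {q2=true, q4=true, q6=true}.
      branch 1.2 (add not ((not q1 iff not q3) implies ((not q6 and not q4) and (q2 iff (not q2 implies q6))))):
        not ((not q1 iff not q3) implies ((not q6 and not q4) and (q2 iff (not q2 implies q6)))): α-rule — add (not q1 iff not q3), not ((not q6 and not q4) and (q2 iff (not q2 implies q6))).
        (not q1 iff not q3): β-rule — branch into not q1, not q3  //  not not q1, not not q3.
          branch 1.2.1 (add not q1, not q3):
            not ((not q6 and not q4) and (q2 iff (not q2 implies q6))): β-rule — branch into not (not q6 and not q4)  //  not (q2 iff (not q2 implies q6)).
              branch 1.2.1.1 (add not (not q6 and not q4)):
                not (not q6 and not q4): β-rule — branch into not not q6  //  not not q4.
                  branch 1.2.1.1.1 (add not not q6):
                    ○ open, literals {q1=false, q2=true, q3=false, q6=true}.
                  branch 1.2.1.1.2 (add not not q4):
                    ○ open, literals {q1=false, q2=true, q3=false, q4=true, q6=true}.
              branch 1.2.1.2 (add not (q2 iff (not q2 implies q6))):
                not (q2 iff (not q2 implies q6)): β-rule — branch into q2, not (not q2 implies q6)  //  not q2, (not q2 implies q6).
                  branch 1.2.1.2.1 (add q2, not (not q2 implies q6)):
                    not (not q2 implies q6): α-rule — add not q2, not q6.
                    × closes — contains both q2 and not q2.
                  branch 1.2.1.2.2 (add not q2, (not q2 implies q6)):
                    × closes — contains both q2 and not q2.
          branch 1.2.2 (add not not q1, not not q3):
            not ((not q6 and not q4) and (q2 iff (not q2 implies q6))): β-rule — branch into not (not q6 and not q4)  //  not (q2 iff (not q2 implies q6)).
              branch 1.2.2.1 (add not (not q6 and not q4)):
                not (not q6 and not q4): β-rule — branch into not not q6  //  not not q4.
                  branch 1.2.2.1.1 (add not not q6):
                    ○ open, literals {q1=true, q2=true, q3=true, q6=true}.
                  branch 1.2.2.1.2 (add not not q4):
                    ○ open, literals {q1=true, q2=true, q3=true, q4=true, q6=true}.
              branch 1.2.2.2 (add not (q2 iff (not q2 implies q6))):
                not (q2 iff (not q2 implies q6)): β-rule — branch into q2, not (not q2 implies q6)  //  not q2, (not q2 implies q6).
                  branch 1.2.2.2.1 (add q2, not (not q2 implies q6)):
                    not (not q2 implies q6): α-rule — add not q2, not q6.
                    × closes — contains both q2 and not q2.
                  branch 1.2.2.2.2 (add not q2, (not q2 implies q6)):
                    × closes — contains both q2 and not q2.
  branch 2 (add not q2, not q6):
    (not q4 implies not ((not q1 iff not q3) implies ((not q6 and not q4) and (q2 iff (not q2 implies q6))))): β-rule — branch into not not q4  //  not ((not q1 iff not q3) implies ((not q6 and not q4) and (q2 iff (not q2 implies q6)))).
      branch 2.1 (add not not q4):
        ○ open, literals {q2=false, q4=true, q6=false}.
      branch 2.2 (add not ((not q1 iff not q3) implies ((not q6 and not q4) and (q2 iff (not q2 implies q6))))):
        not ((not q1 iff not q3) implies ((not q6 and not q4) and (q2 iff (not q2 implies q6)))): α-rule — add (not q1 iff not q3), not ((not q6 and not q4) and (q2 iff (not q2 implies q6))).
        (not q1 iff not q3): β-rule — branch into not q1, not q3  //  not not q1, not not q3.
          branch 2.2.1 (add not q1, not q3):
            not ((not q6 and not q4) and (q2 iff (not q2 implies q6))): β-rule — branch into not (not q6 and not q4)  //  not (q2 iff (not q2 implies q6)).
              branch 2.2.1.1 (add not (not q6 and not q4)):
                not (not q6 and not q4): β-rule — branch into not not q6  //  not not q4.
                  branch 2.2.1.1.1 (add not not q6):
                    × closes — contains both q6 and not q6.
                  branch 2.2.1.1.2 (add not not q4):
                    ○ open, literals {q1=false, q2=false, q3=false, q4=true, q6=false}.
              branch 2.2.1.2 (add not (q2 iff (not q2 implies q6))):
                not (q2 iff (not q2 implies q6)): β-rule — branch into q2, not (not q2 implies q6)  //  not q2, (not q2 implies q6).
                  branch 2.2.1.2.1 (add q2, not (not q2 implies q6)):
                    × closes — contains both q2 and not q2.
                  branch 2.2.1.2.2 (add not q2, (not q2 implies q6)):
                    (not q2 implies q6): β-rule — branch into not not q2  //  q6.
                      branch 2.2.1.2.2.1 (add not not q2):
                        × closes — contains both q2 and not q2.
                      branch 2.2.1.2.2.2 (add q6):
                        × closes — contains both q6 and not q6.
          branch 2.2.2 (add not not q1, not not q3):
            not ((not q6 and not q4) and (q2 iff (not q2 implies q6))): β-rule — branch into not (not q6 and not q4)  //  not (q2 iff (not q2 implies q6)).
              branch 2.2.2.1 (add not (not q6 and not q4)):
                not (not q6 and not q4): β-rule — branch into not not q6  //  not not q4.
                  branch 2.2.2.1.1 (add not not q6):
                    × closes — contains both q6 and not q6.
                  branch 2.2.2.1.2 (add not not q4):
                    ○ open, literals {q1=true, q2=false, q3=true, q4=true, q6=false}.
              branch 2.2.2.2 (add not (q2 iff (not q2 implies q6))):
                not (q2 iff (not q2 implies q6)): β-rule — branch into q2, not (not q2 implies q6)  //  not q2, (not q2 implies q6).
                  branch 2.2.2.2.1 (add q2, not (not q2 implies q6)):
                    × closes — contains both q2 and not q2.
                  branch 2.2.2.2.2 (add not q2, (not q2 implies q6)):
                    (not q2 implies q6): β-rule — branch into not not q2  //  q6.
                      branch 2.2.2.2.2.1 (add not not q2):
                        × closes — contains both q2 and not q2.
                      branch 2.2.2.2.2.2 (add q6):
                        × closes — contains both q6 and not q6.
12 branches closed, 8 open.
Each open branch fixes some atoms; the unmentioned ones are free. Counting distinct full assignments: branch {q2=true, q4=true, q6=true} (q1, q3, q5) contributes 8 new; branch {q1=false, q2=true, q3=false, q6=true} (q4, q5) contributes 2 new; branch {q1=false, q2=true, q3=false, q4=true, q6=true} (q5) contributes 0 new; branch {q1=true, q2=true, q3=true, q6=true} (q4, q5) contributes 2 new; branch {q1=true, q2=true, q3=true, q4=true, q6=true} (q5) contributes 0 new; branch {q2=false, q4=true, q6=false} (q1, q3, q5) contributes 8 new; branch {q1=false, q2=false, q3=false, q4=true, q6=false} (q5) contributes 0 new; branch {q1=true, q2=false, q3=true, q4=true, q6=false} (q5) contributes 0 new. Total: 20.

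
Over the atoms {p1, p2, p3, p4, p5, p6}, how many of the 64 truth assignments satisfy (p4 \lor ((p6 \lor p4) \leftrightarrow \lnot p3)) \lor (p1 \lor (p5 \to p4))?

Initial set: {((p4 \lor ((p6 \lor p4) \leftrightarrow \lnot p3)) \lor (p1 \lor (p5 \to p4)))}.
((p4 \lor ((p6 \lor p4) \leftrightarrow \lnot p3)) \lor (p1 \lor (p5 \to p4))): β-rule — branch into (p4 \lor ((p6 \lor p4) \leftrightarrow \lnot p3))  //  (p1 \lor (p5 \to p4)).
  branch 1 (add (p4 \lor ((p6 \lor p4) \leftrightarrow \lnot p3))):
    (p4 \lor ((p6 \lor p4) \leftrightarrow \lnot p3)): β-rule — branch into p4  //  ((p6 \lor p4) \leftrightarrow \lnot p3).
      branch 1.1 (add p4):
        ○ open, literals {p4=1}.
      branch 1.2 (add ((p6 \lor p4) \leftrightarrow \lnot p3)):
        ((p6 \lor p4) \leftrightarrow \lnot p3): β-rule — branch into (p6 \lor p4), \lnot p3  //  \lnot (p6 \lor p4), \lnot \lnot p3.
          branch 1.2.1 (add (p6 \lor p4), \lnot p3):
            (p6 \lor p4): β-rule — branch into p6  //  p4.
              branch 1.2.1.1 (add p6):
                ○ open, literals {p3=0, p6=1}.
              branch 1.2.1.2 (add p4):
                ○ open, literals {p3=0, p4=1}.
          branch 1.2.2 (add \lnot (p6 \lor p4), \lnot \lnot p3):
            \lnot (p6 \lor p4): α-rule — add \lnot p6, \lnot p4.
            ○ open, literals {p3=1, p4=0, p6=0}.
  branch 2 (add (p1 \lor (p5 \to p4))):
    (p1 \lor (p5 \to p4)): β-rule — branch into p1  //  (p5 \to p4).
      branch 2.1 (add p1):
        ○ open, literals {p1=1}.
      branch 2.2 (add (p5 \to p4)):
        (p5 \to p4): β-rule — branch into \lnot p5  //  p4.
          branch 2.2.1 (add \lnot p5):
            ○ open, literals {p5=0}.
          branch 2.2.2 (add p4):
            ○ open, literals {p4=1}.
0 branches closed, 7 open.
Each open branch fixes some atoms; the unmentioned ones are free. Counting distinct full assignments: branch {p4=1} (p1, p2, p3, p5, p6) contributes 32 new; branch {p3=0, p6=1} (p1, p2, p4, p5) contributes 8 new; branch {p3=0, p4=1} (p1, p2, p5, p6) contributes 0 new; branch {p3=1, p4=0, p6=0} (p1, p2, p5) contributes 8 new; branch {p1=1} (p2, p3, p4, p5, p6) contributes 8 new; branch {p5=0} (p1, p2, p3, p4, p6) contributes 4 new; branch {p4=1} (p1, p2, p3, p5, p6) contributes 0 new. Total: 60.

60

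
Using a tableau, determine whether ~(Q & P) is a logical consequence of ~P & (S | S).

Yes

Initial set: {(~P & (S | S)); ~~(Q & P)}.
(~P & (S | S)): α-rule — add ~P, (S | S).
~~(Q & P): α-rule — add Q, P.
× closes — contains both P and ~P.
All 1 branch closes.
Every branch closed, so the premises entail the conclusion.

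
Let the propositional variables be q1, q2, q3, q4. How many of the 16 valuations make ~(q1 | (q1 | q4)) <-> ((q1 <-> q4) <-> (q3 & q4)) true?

Initial set: {(~(q1 | (q1 | q4)) <-> ((q1 <-> q4) <-> (q3 & q4)))}.
(~(q1 | (q1 | q4)) <-> ((q1 <-> q4) <-> (q3 & q4))): β-rule — branch into ~(q1 | (q1 | q4)), ((q1 <-> q4) <-> (q3 & q4))  //  ~~(q1 | (q1 | q4)), ~((q1 <-> q4) <-> (q3 & q4)).
  branch 1 (add ~(q1 | (q1 | q4)), ((q1 <-> q4) <-> (q3 & q4))):
    ~(q1 | (q1 | q4)): α-rule — add ~q1, ~(q1 | q4).
    ~(q1 | q4): α-rule — add ~q1, ~q4.
    ((q1 <-> q4) <-> (q3 & q4)): β-rule — branch into (q1 <-> q4), (q3 & q4)  //  ~(q1 <-> q4), ~(q3 & q4).
      branch 1.1 (add (q1 <-> q4), (q3 & q4)):
        (q3 & q4): α-rule — add q3, q4.
        × closes — contains both q4 and ~q4.
      branch 1.2 (add ~(q1 <-> q4), ~(q3 & q4)):
        ~(q1 <-> q4): β-rule — branch into q1, ~q4  //  ~q1, q4.
          branch 1.2.1 (add q1, ~q4):
            × closes — contains both q1 and ~q1.
          branch 1.2.2 (add ~q1, q4):
            × closes — contains both q4 and ~q4.
  branch 2 (add ~~(q1 | (q1 | q4)), ~((q1 <-> q4) <-> (q3 & q4))):
    ~~(q1 | (q1 | q4)): β-rule — branch into q1  //  (q1 | q4).
      branch 2.1 (add q1):
        ~((q1 <-> q4) <-> (q3 & q4)): β-rule — branch into (q1 <-> q4), ~(q3 & q4)  //  ~(q1 <-> q4), (q3 & q4).
          branch 2.1.1 (add (q1 <-> q4), ~(q3 & q4)):
            (q1 <-> q4): β-rule — branch into q1, q4  //  ~q1, ~q4.
              branch 2.1.1.1 (add q1, q4):
                ~(q3 & q4): β-rule — branch into ~q3  //  ~q4.
                  branch 2.1.1.1.1 (add ~q3):
                    ○ open, literals {q1=true, q3=false, q4=true}.
                  branch 2.1.1.1.2 (add ~q4):
                    × closes — contains both q4 and ~q4.
              branch 2.1.1.2 (add ~q1, ~q4):
                × closes — contains both q1 and ~q1.
          branch 2.1.2 (add ~(q1 <-> q4), (q3 & q4)):
            (q3 & q4): α-rule — add q3, q4.
            ~(q1 <-> q4): β-rule — branch into q1, ~q4  //  ~q1, q4.
              branch 2.1.2.1 (add q1, ~q4):
                × closes — contains both q4 and ~q4.
              branch 2.1.2.2 (add ~q1, q4):
                × closes — contains both q1 and ~q1.
      branch 2.2 (add (q1 | q4)):
        ~((q1 <-> q4) <-> (q3 & q4)): β-rule — branch into (q1 <-> q4), ~(q3 & q4)  //  ~(q1 <-> q4), (q3 & q4).
          branch 2.2.1 (add (q1 <-> q4), ~(q3 & q4)):
            (q1 | q4): β-rule — branch into q1  //  q4.
              branch 2.2.1.1 (add q1):
                (q1 <-> q4): β-rule — branch into q1, q4  //  ~q1, ~q4.
                  branch 2.2.1.1.1 (add q1, q4):
                    ~(q3 & q4): β-rule — branch into ~q3  //  ~q4.
                      branch 2.2.1.1.1.1 (add ~q3):
                        ○ open, literals {q1=true, q3=false, q4=true}.
                      branch 2.2.1.1.1.2 (add ~q4):
                        × closes — contains both q4 and ~q4.
                  branch 2.2.1.1.2 (add ~q1, ~q4):
                    × closes — contains both q1 and ~q1.
              branch 2.2.1.2 (add q4):
                (q1 <-> q4): β-rule — branch into q1, q4  //  ~q1, ~q4.
                  branch 2.2.1.2.1 (add q1, q4):
                    ~(q3 & q4): β-rule — branch into ~q3  //  ~q4.
                      branch 2.2.1.2.1.1 (add ~q3):
                        ○ open, literals {q1=true, q3=false, q4=true}.
                      branch 2.2.1.2.1.2 (add ~q4):
                        × closes — contains both q4 and ~q4.
                  branch 2.2.1.2.2 (add ~q1, ~q4):
                    × closes — contains both q4 and ~q4.
          branch 2.2.2 (add ~(q1 <-> q4), (q3 & q4)):
            (q3 & q4): α-rule — add q3, q4.
            (q1 | q4): β-rule — branch into q1  //  q4.
              branch 2.2.2.1 (add q1):
                ~(q1 <-> q4): β-rule — branch into q1, ~q4  //  ~q1, q4.
                  branch 2.2.2.1.1 (add q1, ~q4):
                    × closes — contains both q4 and ~q4.
                  branch 2.2.2.1.2 (add ~q1, q4):
                    × closes — contains both q1 and ~q1.
              branch 2.2.2.2 (add q4):
                ~(q1 <-> q4): β-rule — branch into q1, ~q4  //  ~q1, q4.
                  branch 2.2.2.2.1 (add q1, ~q4):
                    × closes — contains both q4 and ~q4.
                  branch 2.2.2.2.2 (add ~q1, q4):
                    ○ open, literals {q1=false, q3=true, q4=true}.
14 branches closed, 4 open.
Each open branch fixes some atoms; the unmentioned ones are free. Counting distinct full assignments: branch {q1=true, q3=false, q4=true} (q2) contributes 2 new; branch {q1=true, q3=false, q4=true} (q2) contributes 0 new; branch {q1=true, q3=false, q4=true} (q2) contributes 0 new; branch {q1=false, q3=true, q4=true} (q2) contributes 2 new. Total: 4.

4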